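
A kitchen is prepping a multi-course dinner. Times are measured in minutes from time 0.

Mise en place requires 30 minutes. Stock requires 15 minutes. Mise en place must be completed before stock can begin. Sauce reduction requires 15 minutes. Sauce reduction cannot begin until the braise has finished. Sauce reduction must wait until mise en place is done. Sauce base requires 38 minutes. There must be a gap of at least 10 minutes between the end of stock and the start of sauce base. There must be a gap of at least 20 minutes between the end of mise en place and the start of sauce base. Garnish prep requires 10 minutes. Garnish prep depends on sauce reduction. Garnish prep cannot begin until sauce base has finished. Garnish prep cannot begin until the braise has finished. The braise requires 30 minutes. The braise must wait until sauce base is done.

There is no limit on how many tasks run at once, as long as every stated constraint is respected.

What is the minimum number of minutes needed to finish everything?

Mise en place can start immediately at minute 0; it finishes at minute 30.
Stock cannot begin until mise en place (finishes minute 30). It runs from minute 30 to 30 + 15 = minute 45.
Sauce base needs all of stock (finishes minute 45, plus 10-minute gap → minute 55); mise en place (finishes minute 30, plus 20-minute gap → minute 50). That puts its earliest start at minute 55; it finishes at 55 + 38 = minute 93.
The braise waits on sauce base (finishes minute 93), so it starts at minute 93 and finishes at 93 + 30 = minute 123.
Sauce reduction has to wait for the braise (finishes minute 123); mise en place (finishes minute 30). The latest of these is minute 123, so sauce reduction runs minute 123 to 123 + 15 = minute 138.
For garnish prep: sauce reduction (finishes minute 138); sauce base (finishes minute 93); the braise (finishes minute 123). Taking the maximum gives a start of minute 138, and it finishes at 138 + 10 = minute 148.
All tasks are finished once the last one completes. Finish times: Mise en place at 30, Stock at 45, Sauce base at 93, The braise at 123, Sauce reduction at 138, Garnish prep at 148. The latest is minute 148.

148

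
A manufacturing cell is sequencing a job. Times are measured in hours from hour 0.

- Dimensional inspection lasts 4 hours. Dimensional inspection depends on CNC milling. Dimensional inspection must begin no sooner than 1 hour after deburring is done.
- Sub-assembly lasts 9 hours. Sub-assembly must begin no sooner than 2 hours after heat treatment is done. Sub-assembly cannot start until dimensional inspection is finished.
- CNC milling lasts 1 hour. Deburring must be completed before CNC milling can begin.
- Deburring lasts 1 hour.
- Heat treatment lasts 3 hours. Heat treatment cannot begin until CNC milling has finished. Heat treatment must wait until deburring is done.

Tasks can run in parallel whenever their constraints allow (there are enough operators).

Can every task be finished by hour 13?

No

Nothing blocks deburring, so it runs from hour 0 to hour 1.
CNC milling cannot begin until deburring (finishes hour 1). It runs from hour 1 to 1 + 1 = hour 2.
Dimensional inspection cannot start until CNC milling (finishes hour 2); deburring (finishes hour 1, plus 1-hour gap → hour 2). The controlling bound is hour 2, so dimensional inspection finishes at 2 + 4 = hour 6.
Heat treatment cannot start until CNC milling (finishes hour 2); deburring (finishes hour 1). The controlling bound is hour 2, so heat treatment finishes at 2 + 3 = hour 5.
Sub-assembly has to wait for heat treatment (finishes hour 5, plus 2-hour gap → hour 7); dimensional inspection (finishes hour 6). The latest of these is hour 7, so sub-assembly runs hour 7 to 7 + 9 = hour 16.
The earliest everything can be done is hour 16, which is after the deadline of 13, so it is not possible.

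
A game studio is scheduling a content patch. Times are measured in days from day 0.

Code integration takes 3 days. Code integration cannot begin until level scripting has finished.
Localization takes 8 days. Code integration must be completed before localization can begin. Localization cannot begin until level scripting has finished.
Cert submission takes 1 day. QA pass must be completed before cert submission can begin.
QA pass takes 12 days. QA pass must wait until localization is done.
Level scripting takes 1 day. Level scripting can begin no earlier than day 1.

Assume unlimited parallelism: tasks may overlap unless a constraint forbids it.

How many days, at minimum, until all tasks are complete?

Level scripting cannot begin until its own release at day 1. It runs from day 1 to 1 + 1 = day 2.
After level scripting (finishes day 2), code integration can start at day 2 and finishes at day 5.
Localization has to wait for code integration (finishes day 5); level scripting (finishes day 2). The latest of these is day 5, so localization runs day 5 to 5 + 8 = day 13.
QA pass cannot begin until localization (finishes day 13). It runs from day 13 to 13 + 12 = day 25.
Cert submission waits on QA pass (finishes day 25), so it starts at day 25 and finishes at 25 + 1 = day 26.
All tasks are finished once the last one completes. Finish times: Level scripting at 2, Code integration at 5, Localization at 13, QA pass at 25, Cert submission at 26. The latest is day 26.

26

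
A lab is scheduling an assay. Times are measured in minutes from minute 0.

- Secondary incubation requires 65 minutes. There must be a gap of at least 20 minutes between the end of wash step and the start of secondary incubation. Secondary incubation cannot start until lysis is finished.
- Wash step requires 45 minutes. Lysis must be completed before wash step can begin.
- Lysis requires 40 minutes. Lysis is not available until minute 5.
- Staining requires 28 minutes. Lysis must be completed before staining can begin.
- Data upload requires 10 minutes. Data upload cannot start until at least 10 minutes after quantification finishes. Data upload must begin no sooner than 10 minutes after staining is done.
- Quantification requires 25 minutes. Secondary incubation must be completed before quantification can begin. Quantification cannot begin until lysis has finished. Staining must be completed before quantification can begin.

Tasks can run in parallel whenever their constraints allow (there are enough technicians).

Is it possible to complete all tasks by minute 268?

Lysis cannot begin until its own release at minute 5. It runs from minute 5 to 5 + 40 = minute 45.
Staining cannot begin until lysis (finishes minute 45). It runs from minute 45 to 45 + 28 = minute 73.
Wash step cannot begin until lysis (finishes minute 45). It runs from minute 45 to 45 + 45 = minute 90.
Secondary incubation needs all of wash step (finishes minute 90, plus 20-minute gap → minute 110); lysis (finishes minute 45). That puts its earliest start at minute 110; it finishes at 110 + 65 = minute 175.
Quantification needs all of secondary incubation (finishes minute 175); lysis (finishes minute 45); staining (finishes minute 73). That puts its earliest start at minute 175; it finishes at 175 + 25 = minute 200.
For data upload: quantification (finishes minute 200, plus 10-minute gap → minute 210); staining (finishes minute 73, plus 10-minute gap → minute 83). Taking the maximum gives a start of minute 210, and it finishes at 210 + 10 = minute 220.
Every task is finished by minute 220, which is no later than the deadline of 268, so the schedule is feasible.

Yes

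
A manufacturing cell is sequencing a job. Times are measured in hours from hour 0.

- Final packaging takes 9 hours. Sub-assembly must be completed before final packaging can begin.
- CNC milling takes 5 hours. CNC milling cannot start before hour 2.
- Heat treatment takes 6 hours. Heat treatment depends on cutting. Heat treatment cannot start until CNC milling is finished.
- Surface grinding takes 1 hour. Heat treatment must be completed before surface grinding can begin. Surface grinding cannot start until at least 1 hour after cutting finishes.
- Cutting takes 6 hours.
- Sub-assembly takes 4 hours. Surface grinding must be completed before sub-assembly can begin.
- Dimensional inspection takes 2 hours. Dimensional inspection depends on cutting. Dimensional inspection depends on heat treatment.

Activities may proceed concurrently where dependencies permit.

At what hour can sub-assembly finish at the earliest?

CNC milling waits on its own release at hour 2, so it starts at hour 2 and finishes at 2 + 5 = hour 7.
Nothing blocks cutting, so it runs from hour 0 to hour 6.
Heat treatment cannot start until cutting (finishes hour 6); CNC milling (finishes hour 7). The controlling bound is hour 7, so heat treatment finishes at 7 + 6 = hour 13.
Surface grinding cannot start until heat treatment (finishes hour 13); cutting (finishes hour 6, plus 1-hour gap → hour 7). The controlling bound is hour 13, so surface grinding finishes at 13 + 1 = hour 14.
After surface grinding (finishes hour 14), sub-assembly can start at hour 14 and finishes at hour 18.

18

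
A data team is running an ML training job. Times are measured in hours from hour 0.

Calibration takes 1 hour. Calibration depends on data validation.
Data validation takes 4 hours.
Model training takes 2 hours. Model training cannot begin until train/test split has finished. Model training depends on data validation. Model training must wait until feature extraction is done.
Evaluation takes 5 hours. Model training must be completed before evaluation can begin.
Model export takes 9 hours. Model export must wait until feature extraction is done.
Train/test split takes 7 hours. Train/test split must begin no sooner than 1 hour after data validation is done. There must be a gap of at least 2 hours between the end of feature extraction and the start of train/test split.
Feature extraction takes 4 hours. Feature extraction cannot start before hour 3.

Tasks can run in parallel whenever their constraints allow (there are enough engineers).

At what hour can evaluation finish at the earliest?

Feature extraction cannot begin until its own release at hour 3. It runs from hour 3 to 3 + 4 = hour 7.
Data validation has no prerequisites, so it starts at hour 0 and finishes at hour 4.
Train/test split needs all of data validation (finishes hour 4, plus 1-hour gap → hour 5); feature extraction (finishes hour 7, plus 2-hour gap → hour 9). That puts its earliest start at hour 9; it finishes at 9 + 7 = hour 16.
Model training has to wait for train/test split (finishes hour 16); data validation (finishes hour 4); feature extraction (finishes hour 7). The latest of these is hour 16, so model training runs hour 16 to 16 + 2 = hour 18.
After model training (finishes hour 18), evaluation can start at hour 18 and finishes at hour 23.

23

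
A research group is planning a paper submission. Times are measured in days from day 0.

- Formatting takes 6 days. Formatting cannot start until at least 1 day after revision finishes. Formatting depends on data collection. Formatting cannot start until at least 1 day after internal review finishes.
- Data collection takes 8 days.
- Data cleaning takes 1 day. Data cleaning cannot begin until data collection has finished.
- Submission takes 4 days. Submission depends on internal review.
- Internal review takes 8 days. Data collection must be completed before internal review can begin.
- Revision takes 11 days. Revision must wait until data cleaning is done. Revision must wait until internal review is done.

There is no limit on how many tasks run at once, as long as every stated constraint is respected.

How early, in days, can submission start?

16

Data collection can start immediately at day 0; it finishes at day 8.
Internal review cannot begin until data collection (finishes day 8). It runs from day 8 to 8 + 8 = day 16.
Submission waits on internal review (finishes day 16), so the earliest it can start is day 16.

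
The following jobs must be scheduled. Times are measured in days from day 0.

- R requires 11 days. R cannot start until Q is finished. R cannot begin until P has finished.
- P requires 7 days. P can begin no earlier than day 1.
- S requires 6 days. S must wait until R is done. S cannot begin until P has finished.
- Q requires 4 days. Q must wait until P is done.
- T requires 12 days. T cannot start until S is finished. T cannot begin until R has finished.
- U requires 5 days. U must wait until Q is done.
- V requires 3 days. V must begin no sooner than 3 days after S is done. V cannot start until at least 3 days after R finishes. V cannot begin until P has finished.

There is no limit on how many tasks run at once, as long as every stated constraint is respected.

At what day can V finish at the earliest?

35

P waits on its own release at day 1, so it starts at day 1 and finishes at 1 + 7 = day 8.
Q cannot begin until P (finishes day 8). It runs from day 8 to 8 + 4 = day 12.
R has to wait for Q (finishes day 12); P (finishes day 8). The latest of these is day 12, so R runs day 12 to 12 + 11 = day 23.
S needs all of R (finishes day 23); P (finishes day 8). That puts its earliest start at day 23; it finishes at 23 + 6 = day 29.
V cannot start until S (finishes day 29, plus 3-day gap → day 32); R (finishes day 23, plus 3-day gap → day 26); P (finishes day 8). The controlling bound is day 32, so V finishes at 32 + 3 = day 35.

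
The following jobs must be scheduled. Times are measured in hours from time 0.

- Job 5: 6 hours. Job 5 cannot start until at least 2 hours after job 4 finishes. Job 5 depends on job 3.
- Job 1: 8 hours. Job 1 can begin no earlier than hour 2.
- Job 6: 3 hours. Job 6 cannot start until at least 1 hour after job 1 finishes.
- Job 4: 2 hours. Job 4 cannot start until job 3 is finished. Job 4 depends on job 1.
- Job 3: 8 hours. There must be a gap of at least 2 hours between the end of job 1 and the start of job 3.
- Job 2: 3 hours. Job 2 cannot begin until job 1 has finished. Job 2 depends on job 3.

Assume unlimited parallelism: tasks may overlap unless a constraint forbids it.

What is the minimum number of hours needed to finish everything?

30

Job 1 cannot begin until its own release at hour 2. It runs from hour 2 to 2 + 8 = hour 10.
Job 6 cannot begin until job 1 (finishes hour 10, plus 1-hour gap → hour 11). It runs from hour 11 to 11 + 3 = hour 14.
Job 3 cannot begin until job 1 (finishes hour 10, plus 2-hour gap → hour 12). It runs from hour 12 to 12 + 8 = hour 20.
Job 4 cannot start until job 3 (finishes hour 20); job 1 (finishes hour 10). The controlling bound is hour 20, so job 4 finishes at 20 + 2 = hour 22.
For job 5: job 4 (finishes hour 22, plus 2-hour gap → hour 24); job 3 (finishes hour 20). Taking the maximum gives a start of hour 24, and it finishes at 24 + 6 = hour 30.
Job 2 needs all of job 1 (finishes hour 10); job 3 (finishes hour 20). That puts its earliest start at hour 20; it finishes at 20 + 3 = hour 23.
All tasks are finished once the last one completes. Finish times: Job 1 at 10, Job 2 at 23, Job 3 at 20, Job 4 at 22, Job 5 at 30, Job 6 at 14. The latest is hour 30.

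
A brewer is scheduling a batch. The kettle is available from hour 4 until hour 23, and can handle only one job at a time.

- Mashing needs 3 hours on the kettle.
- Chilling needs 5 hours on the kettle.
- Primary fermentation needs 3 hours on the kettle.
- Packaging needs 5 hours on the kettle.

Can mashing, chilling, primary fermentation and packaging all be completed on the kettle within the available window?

The kettle window is 23 − 4 = 19 hours.
Running back to back, the jobs need 3 + 5 + 3 + 5 = 16 hours on the kettle.
Since 16 ≤ 19, they fit within the window.

Yes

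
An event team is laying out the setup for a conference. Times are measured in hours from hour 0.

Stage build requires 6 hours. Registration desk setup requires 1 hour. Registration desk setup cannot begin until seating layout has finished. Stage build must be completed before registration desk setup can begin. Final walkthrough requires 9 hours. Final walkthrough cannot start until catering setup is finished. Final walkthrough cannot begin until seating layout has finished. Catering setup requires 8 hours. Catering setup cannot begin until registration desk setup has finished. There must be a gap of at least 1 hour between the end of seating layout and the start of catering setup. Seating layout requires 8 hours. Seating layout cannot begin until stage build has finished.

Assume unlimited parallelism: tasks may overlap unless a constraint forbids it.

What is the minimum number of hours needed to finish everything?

32

Stage build can start immediately at hour 0; it finishes at hour 6.
Seating layout waits on stage build (finishes hour 6), so it starts at hour 6 and finishes at 6 + 8 = hour 14.
For registration desk setup: seating layout (finishes hour 14); stage build (finishes hour 6). Taking the maximum gives a start of hour 14, and it finishes at 14 + 1 = hour 15.
For catering setup: registration desk setup (finishes hour 15); seating layout (finishes hour 14, plus 1-hour gap → hour 15). Taking the maximum gives a start of hour 15, and it finishes at 15 + 8 = hour 23.
For final walkthrough: catering setup (finishes hour 23); seating layout (finishes hour 14). Taking the maximum gives a start of hour 23, and it finishes at 23 + 9 = hour 32.
All tasks are finished once the last one completes. Finish times: Stage build at 6, Seating layout at 14, Registration desk setup at 15, Catering setup at 23, Final walkthrough at 32. The latest is hour 32.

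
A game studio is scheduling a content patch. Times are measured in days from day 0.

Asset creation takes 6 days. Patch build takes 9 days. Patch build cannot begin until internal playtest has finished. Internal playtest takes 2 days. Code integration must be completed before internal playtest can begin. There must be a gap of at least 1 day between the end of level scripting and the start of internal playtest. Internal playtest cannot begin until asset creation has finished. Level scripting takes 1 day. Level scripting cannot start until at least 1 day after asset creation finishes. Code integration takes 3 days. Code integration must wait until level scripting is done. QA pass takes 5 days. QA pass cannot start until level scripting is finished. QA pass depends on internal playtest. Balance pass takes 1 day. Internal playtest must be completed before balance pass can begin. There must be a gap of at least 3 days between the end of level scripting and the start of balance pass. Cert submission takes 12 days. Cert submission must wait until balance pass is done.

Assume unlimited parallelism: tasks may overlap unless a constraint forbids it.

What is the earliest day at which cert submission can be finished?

26

Asset creation has no prerequisites, so it starts at day 0 and finishes at day 6.
Level scripting waits on asset creation (finishes day 6, plus 1-day gap → day 7), so it starts at day 7 and finishes at 7 + 1 = day 8.
Code integration waits on level scripting (finishes day 8), so it starts at day 8 and finishes at 8 + 3 = day 11.
Internal playtest cannot start until code integration (finishes day 11); level scripting (finishes day 8, plus 1-day gap → day 9); asset creation (finishes day 6). The controlling bound is day 11, so internal playtest finishes at 11 + 2 = day 13.
For balance pass: internal playtest (finishes day 13); level scripting (finishes day 8, plus 3-day gap → day 11). Taking the maximum gives a start of day 13, and it finishes at 13 + 1 = day 14.
Cert submission waits on balance pass (finishes day 14), so it starts at day 14 and finishes at 14 + 12 = day 26.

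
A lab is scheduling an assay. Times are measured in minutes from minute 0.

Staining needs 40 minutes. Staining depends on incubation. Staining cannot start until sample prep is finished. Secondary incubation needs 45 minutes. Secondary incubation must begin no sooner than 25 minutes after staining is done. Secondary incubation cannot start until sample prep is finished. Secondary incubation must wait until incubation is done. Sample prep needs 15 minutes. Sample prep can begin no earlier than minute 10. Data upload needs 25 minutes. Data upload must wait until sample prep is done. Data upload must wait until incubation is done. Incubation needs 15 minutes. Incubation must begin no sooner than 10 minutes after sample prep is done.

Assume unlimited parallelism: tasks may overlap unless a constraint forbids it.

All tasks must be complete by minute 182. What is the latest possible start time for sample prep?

Secondary incubation must finish by minute 182; it takes 45 minutes, so it must start by 182 − 45 = minute 137.
Staining must finish before secondary incubation (must start by minute 137, minus 25-minute gap → minute 112). With a 40-minute duration, staining must start by 112 − 40 = minute 72.
Data upload has no dependents, so it just needs to finish by minute 182. Starting by 182 − 25 = minute 157 achieves that.
Incubation has several dependents: staining (must start by minute 72); secondary incubation (must start by minute 137); data upload (must start by minute 157). The earliest of those limits is minute 72, so incubation must start by 72 − 15 = minute 57.
For sample prep: incubation (must start by minute 57, minus 10-minute gap → minute 47); staining (must start by minute 72); secondary incubation (must start by minute 137); data upload (must start by minute 157). The most restrictive is minute 47; with a 15-minute duration, sample prep must start by minute 32.

32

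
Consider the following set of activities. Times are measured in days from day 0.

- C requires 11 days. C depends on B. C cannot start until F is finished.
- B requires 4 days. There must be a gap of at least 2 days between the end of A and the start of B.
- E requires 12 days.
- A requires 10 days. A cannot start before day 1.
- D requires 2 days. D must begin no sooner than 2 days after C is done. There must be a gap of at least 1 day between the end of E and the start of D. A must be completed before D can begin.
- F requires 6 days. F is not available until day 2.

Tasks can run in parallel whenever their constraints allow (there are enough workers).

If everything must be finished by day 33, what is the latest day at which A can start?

2

D has no dependents, so it just needs to finish by day 33. Starting by 33 − 2 = day 31 achieves that.
Since D (must start by day 31, minus 2-day gap → day 29) depends on it, C must finish by day 29. Backing off its 11-day duration gives a latest start of day 18.
Since C (must start by day 18) depends on it, B must finish by day 18. Backing off its 4-day duration gives a latest start of day 14.
For A: B (must start by day 14, minus 2-day gap → day 12); D (must start by day 31). The most restrictive is day 12; with a 10-day duration, A must start by day 2.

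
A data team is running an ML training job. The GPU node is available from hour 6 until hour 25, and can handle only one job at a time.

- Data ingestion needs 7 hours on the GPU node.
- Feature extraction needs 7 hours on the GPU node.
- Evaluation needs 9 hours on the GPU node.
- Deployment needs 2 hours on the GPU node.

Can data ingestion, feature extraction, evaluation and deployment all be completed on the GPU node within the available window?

No

The GPU node window is 25 − 6 = 19 hours.
Running back to back, the jobs need 7 + 7 + 9 + 2 = 25 hours on the GPU node.
Since 25 > 19, they cannot all fit.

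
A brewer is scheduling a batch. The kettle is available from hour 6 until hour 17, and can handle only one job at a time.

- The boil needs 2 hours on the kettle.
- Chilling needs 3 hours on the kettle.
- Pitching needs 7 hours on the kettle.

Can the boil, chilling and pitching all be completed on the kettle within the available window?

No

The kettle window is 17 − 6 = 11 hours.
Running back to back, the jobs need 2 + 3 + 7 = 12 hours on the kettle.
Since 12 > 11, they cannot all fit.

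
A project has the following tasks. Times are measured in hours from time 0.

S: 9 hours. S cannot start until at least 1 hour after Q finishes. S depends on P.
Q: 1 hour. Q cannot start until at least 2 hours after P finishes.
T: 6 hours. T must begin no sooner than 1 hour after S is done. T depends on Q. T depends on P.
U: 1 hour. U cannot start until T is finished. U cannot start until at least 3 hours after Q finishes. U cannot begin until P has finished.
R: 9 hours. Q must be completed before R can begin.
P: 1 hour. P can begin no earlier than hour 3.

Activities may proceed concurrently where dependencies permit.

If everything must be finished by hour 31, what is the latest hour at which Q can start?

Nothing follows R; the deadline of hour 31 is its only limit. It must start by 31 − 9 = hour 22.
U has no dependents, so it just needs to finish by hour 31. Starting by 31 − 1 = hour 30 achieves that.
T feeds into U (must start by hour 30); so T must finish by hour 30 and therefore start by hour 24.
S has to be done before T (must start by hour 24, minus 1-hour gap → hour 23). That means finishing by hour 23, i.e. starting by 23 − 9 = hour 14.
For Q: R (must start by hour 22); S (must start by hour 14, minus 1-hour gap → hour 13); T (must start by hour 24); U (must start by hour 30, minus 3-hour gap → hour 27). The most restrictive is hour 13; with a 1-hour duration, Q must start by hour 12.

12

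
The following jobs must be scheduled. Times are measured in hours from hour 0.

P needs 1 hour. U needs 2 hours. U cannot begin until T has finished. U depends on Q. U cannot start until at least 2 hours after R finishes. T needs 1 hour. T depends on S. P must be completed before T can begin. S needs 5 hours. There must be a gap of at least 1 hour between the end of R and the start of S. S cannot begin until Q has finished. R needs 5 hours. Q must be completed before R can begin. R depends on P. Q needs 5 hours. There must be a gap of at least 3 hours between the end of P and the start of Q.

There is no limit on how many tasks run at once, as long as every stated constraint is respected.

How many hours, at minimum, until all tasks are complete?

P can start immediately at hour 0; it finishes at hour 1.
Q waits on P (finishes hour 1, plus 3-hour gap → hour 4), so it starts at hour 4 and finishes at 4 + 5 = hour 9.
R cannot start until Q (finishes hour 9); P (finishes hour 1). The controlling bound is hour 9, so R finishes at 9 + 5 = hour 14.
S cannot start until R (finishes hour 14, plus 1-hour gap → hour 15); Q (finishes hour 9). The controlling bound is hour 15, so S finishes at 15 + 5 = hour 20.
For T: S (finishes hour 20); P (finishes hour 1). Taking the maximum gives a start of hour 20, and it finishes at 20 + 1 = hour 21.
U cannot start until T (finishes hour 21); Q (finishes hour 9); R (finishes hour 14, plus 2-hour gap → hour 16). The controlling bound is hour 21, so U finishes at 21 + 2 = hour 23.
All tasks are finished once the last one completes. Finish times: P at 1, Q at 9, R at 14, S at 20, T at 21, U at 23. The latest is hour 23.

23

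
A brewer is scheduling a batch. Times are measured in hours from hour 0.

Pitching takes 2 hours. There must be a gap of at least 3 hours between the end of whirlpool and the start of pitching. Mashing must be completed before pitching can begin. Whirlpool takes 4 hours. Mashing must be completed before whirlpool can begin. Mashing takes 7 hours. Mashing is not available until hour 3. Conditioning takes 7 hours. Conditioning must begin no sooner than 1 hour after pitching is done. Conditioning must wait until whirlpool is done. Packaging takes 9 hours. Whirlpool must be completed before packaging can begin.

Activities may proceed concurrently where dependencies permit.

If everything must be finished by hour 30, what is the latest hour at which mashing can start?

Nothing follows conditioning; the deadline of hour 30 is its only limit. It must start by 30 − 7 = hour 23.
Since conditioning (must start by hour 23, minus 1-hour gap → hour 22) depends on it, pitching must finish by hour 22. Backing off its 2-hour duration gives a latest start of hour 20.
Packaging has no dependents, so it just needs to finish by hour 30. Starting by 30 − 9 = hour 21 achieves that.
Whirlpool feeds pitching (must start by hour 20, minus 3-hour gap → hour 17); conditioning (must start by hour 23); packaging (must start by hour 21). Taking the minimum, whirlpool must finish by hour 17 and start by 17 − 4 = hour 13.
Mashing has several dependents: whirlpool (must start by hour 13); pitching (must start by hour 20). The earliest of those limits is hour 13, so mashing must start by 13 − 7 = hour 6.

6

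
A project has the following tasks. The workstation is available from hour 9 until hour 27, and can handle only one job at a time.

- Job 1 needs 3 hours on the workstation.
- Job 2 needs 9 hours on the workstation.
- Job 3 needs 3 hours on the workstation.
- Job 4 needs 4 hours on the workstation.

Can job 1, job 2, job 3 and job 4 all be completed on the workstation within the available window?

The workstation window is 27 − 9 = 18 hours.
Running back to back, the jobs need 3 + 9 + 3 + 4 = 19 hours on the workstation.
Since 19 > 18, they cannot all fit.

No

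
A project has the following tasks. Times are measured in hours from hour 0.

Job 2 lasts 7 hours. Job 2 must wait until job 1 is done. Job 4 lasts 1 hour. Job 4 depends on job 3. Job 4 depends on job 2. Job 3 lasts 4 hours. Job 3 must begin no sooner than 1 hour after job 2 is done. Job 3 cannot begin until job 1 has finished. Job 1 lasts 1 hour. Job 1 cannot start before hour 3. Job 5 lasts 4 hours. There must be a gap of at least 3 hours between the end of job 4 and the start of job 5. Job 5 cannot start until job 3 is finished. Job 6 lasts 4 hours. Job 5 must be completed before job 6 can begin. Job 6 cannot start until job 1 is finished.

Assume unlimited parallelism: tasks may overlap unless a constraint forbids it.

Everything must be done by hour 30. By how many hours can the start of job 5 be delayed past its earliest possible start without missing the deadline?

2

Job 1 cannot begin until its own release at hour 3. It runs from hour 3 to 3 + 1 = hour 4.
Job 2 cannot begin until job 1 (finishes hour 4). It runs from hour 4 to 4 + 7 = hour 11.
Job 3 needs all of job 2 (finishes hour 11, plus 1-hour gap → hour 12); job 1 (finishes hour 4). That puts its earliest start at hour 12; it finishes at 12 + 4 = hour 16.
Job 4 has to wait for job 3 (finishes hour 16); job 2 (finishes hour 11). The latest of these is hour 16, so job 4 runs hour 16 to 16 + 1 = hour 17.
Job 5 has to wait for job 4 (finishes hour 17, plus 3-hour gap → hour 20); job 3 (finishes hour 16). The latest of these is hour 20, so job 5 runs hour 20 to 20 + 4 = hour 24.

Working backward from the deadline:
Nothing follows job 6; the deadline of hour 30 is its only limit. It must start by 30 − 4 = hour 26.
Job 5 feeds into job 6 (must start by hour 26); so job 5 must finish by hour 26 and therefore start by hour 22.
So job 5 can start as early as hour 20 and as late as hour 22, giving 22 − 20 = 2 hours of slack.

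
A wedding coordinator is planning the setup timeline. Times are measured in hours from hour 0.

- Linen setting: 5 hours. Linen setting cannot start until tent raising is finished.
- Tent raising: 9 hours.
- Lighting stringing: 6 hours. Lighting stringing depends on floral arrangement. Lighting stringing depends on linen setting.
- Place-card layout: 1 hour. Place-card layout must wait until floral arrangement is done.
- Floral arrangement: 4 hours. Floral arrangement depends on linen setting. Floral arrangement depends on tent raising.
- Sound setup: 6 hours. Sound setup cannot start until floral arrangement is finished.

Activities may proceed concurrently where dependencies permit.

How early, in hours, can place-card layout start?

18

Tent raising has no prerequisites, so it starts at hour 0 and finishes at hour 9.
Linen setting cannot begin until tent raising (finishes hour 9). It runs from hour 9 to 9 + 5 = hour 14.
For floral arrangement: linen setting (finishes hour 14); tent raising (finishes hour 9). Taking the maximum gives a start of hour 14, and it finishes at 14 + 4 = hour 18.
Place-card layout waits on floral arrangement (finishes hour 18), so the earliest it can start is hour 18.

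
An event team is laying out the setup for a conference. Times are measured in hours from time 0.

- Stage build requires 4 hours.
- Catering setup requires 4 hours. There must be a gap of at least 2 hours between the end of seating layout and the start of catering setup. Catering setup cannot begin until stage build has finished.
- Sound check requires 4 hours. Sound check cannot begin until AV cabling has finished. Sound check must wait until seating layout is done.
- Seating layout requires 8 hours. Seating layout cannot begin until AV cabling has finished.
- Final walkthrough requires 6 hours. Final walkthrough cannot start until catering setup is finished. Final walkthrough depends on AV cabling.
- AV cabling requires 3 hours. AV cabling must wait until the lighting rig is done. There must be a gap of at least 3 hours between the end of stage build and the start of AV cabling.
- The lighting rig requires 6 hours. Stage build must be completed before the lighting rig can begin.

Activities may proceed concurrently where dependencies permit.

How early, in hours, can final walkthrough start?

Nothing blocks stage build, so it runs from hour 0 to hour 4.
The lighting rig waits on stage build (finishes hour 4), so it starts at hour 4 and finishes at 4 + 6 = hour 10.
For AV cabling: the lighting rig (finishes hour 10); stage build (finishes hour 4, plus 3-hour gap → hour 7). Taking the maximum gives a start of hour 10, and it finishes at 10 + 3 = hour 13.
Seating layout cannot begin until AV cabling (finishes hour 13). It runs from hour 13 to 13 + 8 = hour 21.
For catering setup: seating layout (finishes hour 21, plus 2-hour gap → hour 23); stage build (finishes hour 4). Taking the maximum gives a start of hour 23, and it finishes at 23 + 4 = hour 27.
Final walkthrough waits on catering setup (finishes hour 27); AV cabling (finishes hour 13). The latest of these is hour 27, which is the earliest final walkthrough can start.

27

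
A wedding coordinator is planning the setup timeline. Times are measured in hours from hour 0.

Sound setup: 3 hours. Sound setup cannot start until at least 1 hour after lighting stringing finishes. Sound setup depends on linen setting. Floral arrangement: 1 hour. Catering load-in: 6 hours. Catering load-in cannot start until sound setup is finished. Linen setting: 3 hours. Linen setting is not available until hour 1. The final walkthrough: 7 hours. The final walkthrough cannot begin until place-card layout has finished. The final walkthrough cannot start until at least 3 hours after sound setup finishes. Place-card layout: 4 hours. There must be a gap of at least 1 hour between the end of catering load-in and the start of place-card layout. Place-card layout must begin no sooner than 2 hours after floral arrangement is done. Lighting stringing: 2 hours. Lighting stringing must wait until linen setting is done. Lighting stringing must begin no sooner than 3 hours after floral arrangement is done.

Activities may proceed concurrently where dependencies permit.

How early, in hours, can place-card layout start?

Nothing blocks floral arrangement, so it runs from hour 0 to hour 1.
Linen setting waits on its own release at hour 1, so it starts at hour 1 and finishes at 1 + 3 = hour 4.
Lighting stringing has to wait for linen setting (finishes hour 4); floral arrangement (finishes hour 1, plus 3-hour gap → hour 4). The latest of these is hour 4, so lighting stringing runs hour 4 to 4 + 2 = hour 6.
Sound setup has to wait for lighting stringing (finishes hour 6, plus 1-hour gap → hour 7); linen setting (finishes hour 4). The latest of these is hour 7, so sound setup runs hour 7 to 7 + 3 = hour 10.
Catering load-in waits on sound setup (finishes hour 10), so it starts at hour 10 and finishes at 10 + 6 = hour 16.
Place-card layout waits on catering load-in (finishes hour 16, plus 1-hour gap → hour 17); floral arrangement (finishes hour 1, plus 2-hour gap → hour 3). The latest of these is hour 17, which is the earliest place-card layout can start.

17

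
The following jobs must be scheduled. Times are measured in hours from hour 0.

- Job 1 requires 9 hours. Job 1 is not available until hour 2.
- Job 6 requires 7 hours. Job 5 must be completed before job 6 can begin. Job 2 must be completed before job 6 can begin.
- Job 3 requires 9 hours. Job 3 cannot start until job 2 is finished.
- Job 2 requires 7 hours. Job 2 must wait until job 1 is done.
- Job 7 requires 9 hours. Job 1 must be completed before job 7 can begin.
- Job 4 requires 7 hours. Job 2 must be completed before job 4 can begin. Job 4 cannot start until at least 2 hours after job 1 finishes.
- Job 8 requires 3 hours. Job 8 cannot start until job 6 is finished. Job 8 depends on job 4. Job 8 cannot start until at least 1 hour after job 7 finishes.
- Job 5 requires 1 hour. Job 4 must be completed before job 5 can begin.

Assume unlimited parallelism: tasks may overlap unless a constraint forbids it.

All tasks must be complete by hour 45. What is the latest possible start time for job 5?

Job 8 has no dependents, so it just needs to finish by hour 45. Starting by 45 − 3 = hour 42 achieves that.
Job 6 feeds into job 8 (must start by hour 42); so job 6 must finish by hour 42 and therefore start by hour 35.
Job 5 must finish before job 6 (must start by hour 35). With a 1-hour duration, job 5 must start by 35 − 1 = hour 34.

34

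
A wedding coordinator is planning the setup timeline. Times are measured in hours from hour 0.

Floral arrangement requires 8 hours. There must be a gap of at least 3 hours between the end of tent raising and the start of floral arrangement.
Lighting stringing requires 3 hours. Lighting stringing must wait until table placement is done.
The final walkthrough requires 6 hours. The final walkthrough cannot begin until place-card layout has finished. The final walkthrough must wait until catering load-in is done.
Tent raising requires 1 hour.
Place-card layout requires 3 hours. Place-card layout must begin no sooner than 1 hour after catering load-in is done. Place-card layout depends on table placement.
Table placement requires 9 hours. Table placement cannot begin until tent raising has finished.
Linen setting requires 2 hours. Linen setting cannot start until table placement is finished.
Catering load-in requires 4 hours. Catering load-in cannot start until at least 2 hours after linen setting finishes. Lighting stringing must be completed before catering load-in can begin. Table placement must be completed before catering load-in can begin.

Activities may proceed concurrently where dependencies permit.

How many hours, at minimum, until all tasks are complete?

28

Nothing blocks tent raising, so it runs from hour 0 to hour 1.
Floral arrangement cannot begin until tent raising (finishes hour 1, plus 3-hour gap → hour 4). It runs from hour 4 to 4 + 8 = hour 12.
After tent raising (finishes hour 1), table placement can start at hour 1 and finishes at hour 10.
After table placement (finishes hour 10), lighting stringing can start at hour 10 and finishes at hour 13.
After table placement (finishes hour 10), linen setting can start at hour 10 and finishes at hour 12.
For catering load-in: linen setting (finishes hour 12, plus 2-hour gap → hour 14); lighting stringing (finishes hour 13); table placement (finishes hour 10). Taking the maximum gives a start of hour 14, and it finishes at 14 + 4 = hour 18.
Place-card layout cannot start until catering load-in (finishes hour 18, plus 1-hour gap → hour 19); table placement (finishes hour 10). The controlling bound is hour 19, so place-card layout finishes at 19 + 3 = hour 22.
The final walkthrough has to wait for place-card layout (finishes hour 22); catering load-in (finishes hour 18). The latest of these is hour 22, so the final walkthrough runs hour 22 to 22 + 6 = hour 28.
All tasks are finished once the last one completes. Finish times: Tent raising at 1, Table placement at 10, Linen setting at 12, Floral arrangement at 12, Lighting stringing at 13, Catering load-in at 18, Place-card layout at 22, The final walkthrough at 28. The latest is hour 28.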